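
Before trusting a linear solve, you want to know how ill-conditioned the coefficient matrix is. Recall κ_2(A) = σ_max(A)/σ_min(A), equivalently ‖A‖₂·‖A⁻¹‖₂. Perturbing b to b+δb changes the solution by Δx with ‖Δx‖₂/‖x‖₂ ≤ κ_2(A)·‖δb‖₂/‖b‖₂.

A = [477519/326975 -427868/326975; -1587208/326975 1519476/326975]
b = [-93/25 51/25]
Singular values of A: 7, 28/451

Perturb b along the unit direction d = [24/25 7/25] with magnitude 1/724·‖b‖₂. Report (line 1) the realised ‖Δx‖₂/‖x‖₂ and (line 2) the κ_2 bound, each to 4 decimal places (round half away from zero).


σ_max = 7, σ_min = 28/451
condition number: 7 ÷ (28/451) = 112.7500
worst-case relative error ≤ 112.7500 × 1/724 = 0.1557
solve Ax = b  →  x = [-33.6355 -34.6958]
2-norm of b is 4.2426; of x, 48.3233
Δx = A⁻¹·δb where δb = 1/724·4.2426·d; ‖Δx‖ = 0.0944
realised ‖Δx‖/‖x‖ = 0.0020
realised/bound (from unrounded values) ≈ 0.0125

0.0020
0.1557


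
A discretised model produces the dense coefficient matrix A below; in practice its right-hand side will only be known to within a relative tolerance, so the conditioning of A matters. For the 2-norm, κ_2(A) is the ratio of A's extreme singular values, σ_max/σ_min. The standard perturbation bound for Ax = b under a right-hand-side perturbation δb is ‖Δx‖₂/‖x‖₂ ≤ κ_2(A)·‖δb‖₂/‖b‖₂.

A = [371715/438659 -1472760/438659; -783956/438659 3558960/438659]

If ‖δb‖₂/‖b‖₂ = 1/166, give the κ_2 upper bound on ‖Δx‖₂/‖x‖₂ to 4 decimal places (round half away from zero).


0.5578

M = AᵀA = [4454195569/1138590049 -19748609640/1138590049; -19748609640/1138590049 87782356800/1138590049]. tr(M)=54870049/677329, det(M)=518400/677329
char-poly roots: 81 and 6400/677329
σ_max=√81=9, σ_min=√(6400/677329)=(80/823) → κ = 92.5875
worst-case relative error ≤ 92.5875 × 1/166 = 0.5578


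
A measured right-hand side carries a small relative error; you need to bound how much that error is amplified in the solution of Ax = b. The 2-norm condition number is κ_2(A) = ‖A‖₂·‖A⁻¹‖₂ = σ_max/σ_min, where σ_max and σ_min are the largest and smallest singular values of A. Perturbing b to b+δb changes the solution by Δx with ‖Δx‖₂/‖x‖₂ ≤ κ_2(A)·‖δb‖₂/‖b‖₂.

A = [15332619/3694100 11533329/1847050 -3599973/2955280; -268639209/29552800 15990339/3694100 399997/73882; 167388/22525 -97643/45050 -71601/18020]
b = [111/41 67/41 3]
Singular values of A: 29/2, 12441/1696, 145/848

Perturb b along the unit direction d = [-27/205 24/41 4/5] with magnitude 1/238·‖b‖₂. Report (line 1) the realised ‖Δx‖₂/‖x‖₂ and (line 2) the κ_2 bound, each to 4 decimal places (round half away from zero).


from the listed singular values, σ₁ = 29/2, σ_n = 145/848
condition number: (29/2) ÷ (145/848) = 84.8000
κ_2(A)·‖δb‖/‖b‖ = 0.3563
solve Ax = b  →  x = [8.0991 -1.9362 15.4483]
‖b‖₂ = 4.3589 and ‖x‖₂ = 17.5497
δb = ε·‖b‖·d = [-0.0024 0.0107 0.0147]; solving A·Δx = δb gives ‖Δx‖ = 0.1071
realised ‖Δx‖/‖x‖ = 0.0061
so the bound overstates the realised error by a factor of ≈ 58.3797 (computed from the unrounded values)

0.0061
0.3563


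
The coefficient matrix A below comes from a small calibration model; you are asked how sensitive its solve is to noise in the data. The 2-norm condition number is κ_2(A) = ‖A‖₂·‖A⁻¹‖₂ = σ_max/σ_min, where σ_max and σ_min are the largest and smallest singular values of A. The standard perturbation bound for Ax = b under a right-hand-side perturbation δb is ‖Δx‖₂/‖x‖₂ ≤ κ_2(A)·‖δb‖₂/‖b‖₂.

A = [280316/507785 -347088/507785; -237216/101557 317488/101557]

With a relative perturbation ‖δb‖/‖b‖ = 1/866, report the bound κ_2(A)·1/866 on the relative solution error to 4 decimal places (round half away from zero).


M = AᵀA = [883618576/153388225 -1177944768/153388225; -1177944768/153388225 1570753024/153388225]. tr(M)=98174864/6135529, det(M)=102400/6135529
char-poly roots: 16 and 6400/6135529
κ = σ_max/σ_min = 4/(80/2477) = 123.8500
perturbation bound = 123.8500·1/866 = 0.1430

0.1430


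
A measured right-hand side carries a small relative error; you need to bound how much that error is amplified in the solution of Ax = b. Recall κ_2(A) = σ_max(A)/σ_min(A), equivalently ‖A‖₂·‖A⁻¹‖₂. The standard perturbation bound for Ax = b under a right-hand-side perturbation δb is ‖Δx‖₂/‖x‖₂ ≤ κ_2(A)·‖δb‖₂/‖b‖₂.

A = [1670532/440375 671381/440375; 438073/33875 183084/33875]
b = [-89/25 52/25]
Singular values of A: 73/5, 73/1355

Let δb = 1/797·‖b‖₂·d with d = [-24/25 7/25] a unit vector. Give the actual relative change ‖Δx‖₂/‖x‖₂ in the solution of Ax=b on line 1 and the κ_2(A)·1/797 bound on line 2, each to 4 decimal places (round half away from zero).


from the listed singular values, σ₁ = 73/5, σ_n = 73/1355
κ = σ_max/σ_min = (73/5)/(73/1355) = 271.0000
perturbation bound = 271.0000·1/797 = 0.3400
solve Ax = b  →  x = [-28.4932 68.5616]
2-norm of b is 4.1231; of x, 74.2466
with δb = [-0.0050 0.0014], A·Δx = δb → ‖Δx‖ = 0.0960
realised ‖Δx‖/‖x‖ = 0.0013
so the bound overstates the realised error by a factor of ≈ 262.9087 (computed from the unrounded values)

0.0013
0.3400


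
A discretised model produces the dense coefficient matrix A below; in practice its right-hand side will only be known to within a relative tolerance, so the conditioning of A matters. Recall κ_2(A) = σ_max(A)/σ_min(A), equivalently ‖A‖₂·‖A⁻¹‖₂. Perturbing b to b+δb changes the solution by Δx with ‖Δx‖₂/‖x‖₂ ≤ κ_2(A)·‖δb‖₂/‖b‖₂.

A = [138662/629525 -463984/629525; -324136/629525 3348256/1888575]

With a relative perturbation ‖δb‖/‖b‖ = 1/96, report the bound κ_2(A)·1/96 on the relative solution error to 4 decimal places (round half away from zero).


3.7832

M = AᵀA = [147090292/468996125 -1512782432/1406988375; -1512782432/1406988375 15560175872/4220965125]. tr(M)=135071908/33767721, det(M)=4096/33767721
solving λ² − 135071908/33767721·λ + 4096/33767721 = 0 gives λ = 4, 1024/33767721
κ = σ_max/σ_min = 2/(32/5811) = 363.1875
bound on ‖Δx‖/‖x‖: κ·ε = 363.1875·1/96 = 3.7832


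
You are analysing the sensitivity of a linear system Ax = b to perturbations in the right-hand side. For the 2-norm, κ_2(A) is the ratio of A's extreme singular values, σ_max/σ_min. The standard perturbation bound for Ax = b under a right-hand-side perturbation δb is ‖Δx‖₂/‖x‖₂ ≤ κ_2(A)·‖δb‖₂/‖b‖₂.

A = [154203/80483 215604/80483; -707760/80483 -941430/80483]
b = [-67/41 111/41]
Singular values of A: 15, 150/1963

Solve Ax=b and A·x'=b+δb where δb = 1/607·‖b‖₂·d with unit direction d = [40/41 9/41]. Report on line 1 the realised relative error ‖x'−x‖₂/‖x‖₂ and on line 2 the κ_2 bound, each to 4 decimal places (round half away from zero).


0.0052
0.3234

from the listed singular values, σ₁ = 15, σ_n = 150/1963
κ_2(A) = 15 / (150/1963) = 196.3000
bound on ‖Δx‖/‖x‖: κ·ε = 196.3000·1/607 = 0.3234
solve Ax = b  →  x = [10.3493 -8.0120]
‖b‖₂ = 3.1623 and ‖x‖₂ = 13.0882
δb = ε·‖b‖·d = [0.0051 0.0011]; solving A·Δx = δb gives ‖Δx‖ = 0.0682
realised ‖Δx‖/‖x‖ = 0.0052
tightness: 0.0052 against a bound of 0.3234 (unrounded ratio ≈ 0.0161)


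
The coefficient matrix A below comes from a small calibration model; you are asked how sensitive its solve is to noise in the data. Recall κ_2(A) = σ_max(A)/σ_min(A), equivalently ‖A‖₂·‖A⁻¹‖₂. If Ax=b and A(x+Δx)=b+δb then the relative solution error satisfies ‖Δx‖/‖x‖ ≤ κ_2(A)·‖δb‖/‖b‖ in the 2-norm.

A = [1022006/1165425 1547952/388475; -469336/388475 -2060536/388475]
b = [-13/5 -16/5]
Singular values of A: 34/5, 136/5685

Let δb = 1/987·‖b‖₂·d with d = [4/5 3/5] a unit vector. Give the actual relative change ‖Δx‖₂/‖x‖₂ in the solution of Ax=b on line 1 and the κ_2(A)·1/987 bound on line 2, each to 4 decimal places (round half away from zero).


from the listed singular values, σ₁ = 34/5, σ_n = 136/5685
condition number: (34/5) ÷ (136/5685) = 284.2500
κ_2(A)·‖δb‖/‖b‖ = 0.2880
solve Ax = b  →  x = [163.1600 -36.5603]
‖b‖ = 4.1231, ‖x‖ = 167.2059
δb = ε·‖b‖·d = [0.0033 0.0025]; solving A·Δx = δb gives ‖Δx‖ = 0.1746
dividing the unrounded norms, ‖Δx‖/‖x‖ = 0.0010
tightness: 0.0010 against a bound of 0.2880 (unrounded ratio ≈ 0.0036)

0.0010
0.2880


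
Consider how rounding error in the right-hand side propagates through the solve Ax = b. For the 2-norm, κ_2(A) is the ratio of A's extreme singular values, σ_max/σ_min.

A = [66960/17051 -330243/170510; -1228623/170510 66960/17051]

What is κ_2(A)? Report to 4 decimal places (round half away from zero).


AᵀA = [6774666561/100600900 -36118224/1006009; -36118224/1006009 1928804841/100600900]; tr = 15057909/174050, det = 74805201/34810000
char-poly roots: 8649/100 and 8649/348100
κ_2(A) = √(λ_max/λ_min) = √((8649/100) / (8649/348100)) = 59.0000

59.0000


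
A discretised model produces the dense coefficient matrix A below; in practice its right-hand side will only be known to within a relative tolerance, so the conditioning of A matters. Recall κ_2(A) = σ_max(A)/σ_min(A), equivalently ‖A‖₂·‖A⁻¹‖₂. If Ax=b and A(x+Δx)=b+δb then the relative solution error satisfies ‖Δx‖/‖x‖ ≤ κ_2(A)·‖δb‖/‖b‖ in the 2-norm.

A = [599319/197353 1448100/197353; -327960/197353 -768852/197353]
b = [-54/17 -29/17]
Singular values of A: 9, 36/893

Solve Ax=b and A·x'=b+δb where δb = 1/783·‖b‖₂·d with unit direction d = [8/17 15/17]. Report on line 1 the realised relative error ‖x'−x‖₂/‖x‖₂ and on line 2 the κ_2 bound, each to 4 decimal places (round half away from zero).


0.0015
0.2851

from the listed singular values, σ₁ = 9, σ_n = 36/893
κ = σ_max/σ_min = 9/(36/893) = 223.2500
perturbation bound = 223.2500·1/783 = 0.2851
solve Ax = b  →  x = [68.6068 -28.8269]
2-norm of b is 3.6056; of x, 74.4170
Δx = A⁻¹·δb where δb = 1/783·3.6056·d; ‖Δx‖ = 0.1142
realised ‖Δx‖/‖x‖ = 0.0015
tightness: 0.0015 against a bound of 0.2851 (unrounded ratio ≈ 0.0054)


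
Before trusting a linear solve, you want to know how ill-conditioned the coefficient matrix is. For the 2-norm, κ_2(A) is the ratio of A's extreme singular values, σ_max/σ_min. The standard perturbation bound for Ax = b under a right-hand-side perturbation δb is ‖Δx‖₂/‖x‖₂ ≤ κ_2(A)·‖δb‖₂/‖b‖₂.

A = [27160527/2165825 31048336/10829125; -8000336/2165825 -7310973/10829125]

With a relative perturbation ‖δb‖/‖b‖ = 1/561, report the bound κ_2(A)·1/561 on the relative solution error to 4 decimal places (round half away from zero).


0.1507

M = AᵀA = [1282719364849/7505276689 1442847053952/37526383445; 1442847053952/37526383445 1627919191321/187631917225]. tr(M)=20045153666/111619225, det(M)=20151121/4464769
solving λ² − 20045153666/111619225·λ + 20151121/4464769 = 0 gives λ = 4489/25, 112225/4464769
so κ_2 = √((4489/25) / (112225/4464769)) = 84.5200
perturbation bound = 84.5200·1/561 = 0.1507


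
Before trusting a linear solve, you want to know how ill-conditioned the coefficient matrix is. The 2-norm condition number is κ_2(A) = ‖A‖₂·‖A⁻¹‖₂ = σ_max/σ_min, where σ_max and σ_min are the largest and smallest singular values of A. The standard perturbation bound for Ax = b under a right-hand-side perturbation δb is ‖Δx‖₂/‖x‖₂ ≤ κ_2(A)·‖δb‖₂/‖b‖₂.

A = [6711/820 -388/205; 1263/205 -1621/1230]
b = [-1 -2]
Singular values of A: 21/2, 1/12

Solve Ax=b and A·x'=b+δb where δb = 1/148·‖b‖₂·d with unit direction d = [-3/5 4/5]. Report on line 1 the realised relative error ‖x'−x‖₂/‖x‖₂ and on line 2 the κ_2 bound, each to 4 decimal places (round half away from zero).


0.0151
0.8514

largest singular value 21/2, smallest 1/12
κ_2(A) = (21/2) / (1/12) = 126.0000
perturbation bound = 126.0000·1/148 = 0.8514
solve Ax = b  →  x = [-2.8200 -11.6655]
‖b‖ = 2.2361, ‖x‖ = 12.0015
δb = ε·‖b‖·d = [-0.0091 0.0121]; solving A·Δx = δb gives ‖Δx‖ = 0.1813
dividing the unrounded norms, ‖Δx‖/‖x‖ = 0.0151
so the bound overstates the realised error by a factor of ≈ 56.3560 (computed from the unrounded values)


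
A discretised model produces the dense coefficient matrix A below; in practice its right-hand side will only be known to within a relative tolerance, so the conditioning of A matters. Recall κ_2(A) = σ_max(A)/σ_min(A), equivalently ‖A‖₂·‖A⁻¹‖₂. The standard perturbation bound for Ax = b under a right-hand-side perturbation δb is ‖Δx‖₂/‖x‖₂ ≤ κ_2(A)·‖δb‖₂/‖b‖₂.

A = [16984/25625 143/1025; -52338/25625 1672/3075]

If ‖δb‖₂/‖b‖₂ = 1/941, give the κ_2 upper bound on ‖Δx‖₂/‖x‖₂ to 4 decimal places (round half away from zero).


form AᵀA = [4844356/1050625 -213928/210125; -213928/210125 23837/75645] with trace 27709/5625 and determinant 58564/140625
char-poly roots: 121/25 and 484/5625
κ = σ_max/σ_min = (11/5)/(22/75) = 7.5000
κ_2(A)·‖δb‖/‖b‖ = 0.0080

0.0080


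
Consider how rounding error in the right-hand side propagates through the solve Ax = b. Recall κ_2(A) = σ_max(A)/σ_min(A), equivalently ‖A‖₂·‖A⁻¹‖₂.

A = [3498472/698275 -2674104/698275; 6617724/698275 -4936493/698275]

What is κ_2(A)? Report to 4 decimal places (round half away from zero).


205.3750

form AᵀA = [38777562128/337431125 -29082094236/337431125; -29082094236/337431125 21813007157/337431125] with trace 12118113857/67486225 and determinant 1289671744/1687155625
char-poly roots: 4489/25 and 287296/67486225
κ = σ_max/σ_min = (67/5)/(536/8215) = 205.3750


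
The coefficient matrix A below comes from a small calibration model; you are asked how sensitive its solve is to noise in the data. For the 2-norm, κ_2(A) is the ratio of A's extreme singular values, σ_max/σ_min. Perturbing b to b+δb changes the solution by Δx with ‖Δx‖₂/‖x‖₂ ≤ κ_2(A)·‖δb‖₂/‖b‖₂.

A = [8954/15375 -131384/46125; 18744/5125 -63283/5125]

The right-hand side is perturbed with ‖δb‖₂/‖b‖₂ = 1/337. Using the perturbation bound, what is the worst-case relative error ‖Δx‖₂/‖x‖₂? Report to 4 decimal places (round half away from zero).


0.1602

M = AᵀA = [385748/28125 -3950408/84375; -3950408/84375 40647893/253125]. tr(M)=352957/2025, det(M)=58564/5625
char-poly roots: 4356/25 and 121/2025
κ = σ_max/σ_min = (66/5)/(11/45) = 54.0000
bound on ‖Δx‖/‖x‖: κ·ε = 54.0000·1/337 = 0.1602


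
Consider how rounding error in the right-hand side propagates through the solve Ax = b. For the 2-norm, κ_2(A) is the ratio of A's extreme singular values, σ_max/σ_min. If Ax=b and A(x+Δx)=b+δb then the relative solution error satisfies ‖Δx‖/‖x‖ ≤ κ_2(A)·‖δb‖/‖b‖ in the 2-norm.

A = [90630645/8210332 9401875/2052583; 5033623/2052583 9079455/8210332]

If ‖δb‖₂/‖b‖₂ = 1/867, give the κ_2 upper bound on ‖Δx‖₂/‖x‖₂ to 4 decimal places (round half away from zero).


form AᵀA = [5127490530169/40100863504 133521794910/2506303969; 133521794910/2506303969 890398905025/40100863504] with trace 17804406613/118641608 and determinant 3603000625/3796531456
eigenvalues of AᵀA: λ = (tr ± √(tr²−4·det))/2 = 2401/16, 1500625/237283216
κ_2(A) = √(λ_max/λ_min) = √((2401/16) / (1500625/237283216)) = 154.0400
worst-case relative error ≤ 154.0400 × 1/867 = 0.1777

0.1777


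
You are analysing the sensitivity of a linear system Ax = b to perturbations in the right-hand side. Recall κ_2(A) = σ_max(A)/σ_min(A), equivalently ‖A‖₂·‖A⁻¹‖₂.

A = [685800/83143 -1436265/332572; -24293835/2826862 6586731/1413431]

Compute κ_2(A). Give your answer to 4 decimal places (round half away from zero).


137.6160

form AᵀA = [1348254738225/9501960484 -359510212485/4750980242; -359510212485/4750980242 1534276005561/38007841936] with trace 23969878749/131515024 and determinant 922640625/526060096
λ_max, λ_min = (23969878749/131515024 ± √574433746137821555001/17296201537720576)/2 = 729/4, 1265625/131515024
κ = σ_max/σ_min = (27/2)/(1125/11468) = 137.6160


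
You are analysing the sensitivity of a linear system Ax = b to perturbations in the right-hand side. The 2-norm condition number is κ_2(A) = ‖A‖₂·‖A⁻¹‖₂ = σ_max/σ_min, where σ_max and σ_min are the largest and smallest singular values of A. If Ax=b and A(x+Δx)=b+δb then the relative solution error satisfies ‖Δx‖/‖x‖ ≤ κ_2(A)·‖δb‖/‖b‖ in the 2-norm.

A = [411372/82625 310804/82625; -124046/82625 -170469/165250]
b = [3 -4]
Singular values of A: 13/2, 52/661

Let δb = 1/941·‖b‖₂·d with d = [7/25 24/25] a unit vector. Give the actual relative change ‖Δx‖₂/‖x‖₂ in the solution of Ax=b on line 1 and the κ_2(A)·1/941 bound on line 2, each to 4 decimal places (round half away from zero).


0.0018
0.0878

from the listed singular values, σ₁ = 13/2, σ_n = 52/661
κ = σ_max/σ_min = (13/2)/(52/661) = 82.6250
κ_2(A)·‖δb‖/‖b‖ = 0.0878
solve Ax = b  →  x = [23.3731 -30.1385]
‖b‖ = 5.0000, ‖x‖ = 38.1396
with δb = [0.0015 0.0051], A·Δx = δb → ‖Δx‖ = 0.0675
dividing the unrounded norms, ‖Δx‖/‖x‖ = 0.0018
realised/bound (from unrounded values) ≈ 0.0202


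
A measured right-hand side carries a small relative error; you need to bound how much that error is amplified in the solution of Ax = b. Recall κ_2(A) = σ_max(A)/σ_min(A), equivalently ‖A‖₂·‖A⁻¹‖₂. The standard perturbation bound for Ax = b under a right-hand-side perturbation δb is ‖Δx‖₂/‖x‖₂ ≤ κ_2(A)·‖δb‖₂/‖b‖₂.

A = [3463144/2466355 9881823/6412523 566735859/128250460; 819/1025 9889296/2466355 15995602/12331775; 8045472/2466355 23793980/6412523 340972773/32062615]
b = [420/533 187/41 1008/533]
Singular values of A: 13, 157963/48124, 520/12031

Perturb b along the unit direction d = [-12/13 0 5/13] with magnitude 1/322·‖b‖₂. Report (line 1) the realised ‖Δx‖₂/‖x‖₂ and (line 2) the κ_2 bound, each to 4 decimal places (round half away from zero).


0.2897
0.9341

largest singular value 13, smallest 520/12031
κ = σ_max/σ_min = 13/(520/12031) = 300.7750
worst-case relative error ≤ 300.7750 × 1/322 = 0.9341
solve Ax = b  →  x = [0.0646 1.2101 -0.2642]
‖b‖₂ = 5.0000 and ‖x‖₂ = 1.2403
Δx = A⁻¹·δb where δb = 1/322·5.0000·d; ‖Δx‖ = 0.3593
dividing the unrounded norms, ‖Δx‖/‖x‖ = 0.2897
realised/bound (from unrounded values) ≈ 0.3101


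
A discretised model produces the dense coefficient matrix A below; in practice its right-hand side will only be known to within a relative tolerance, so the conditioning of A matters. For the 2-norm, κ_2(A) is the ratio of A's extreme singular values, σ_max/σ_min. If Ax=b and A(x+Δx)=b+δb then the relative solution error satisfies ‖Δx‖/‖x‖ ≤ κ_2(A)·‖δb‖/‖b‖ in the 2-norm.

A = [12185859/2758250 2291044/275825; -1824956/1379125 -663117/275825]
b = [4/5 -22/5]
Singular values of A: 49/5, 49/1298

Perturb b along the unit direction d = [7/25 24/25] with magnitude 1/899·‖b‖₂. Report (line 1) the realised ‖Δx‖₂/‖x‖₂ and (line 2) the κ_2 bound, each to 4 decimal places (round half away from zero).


largest singular value 49/5, smallest 49/1298
condition number: (49/5) ÷ (49/1298) = 259.6000
perturbation bound = 259.6000·1/899 = 0.2888
solve Ax = b  →  x = [93.5894 -49.6831]
2-norm of b is 4.4721; of x, 105.9594
re-solving with b+δb shifts x by Δx of norm 0.1318
relative error = 0.0012
so the bound overstates the realised error by a factor of ≈ 232.1937 (computed from the unrounded values)

0.0012
0.2888


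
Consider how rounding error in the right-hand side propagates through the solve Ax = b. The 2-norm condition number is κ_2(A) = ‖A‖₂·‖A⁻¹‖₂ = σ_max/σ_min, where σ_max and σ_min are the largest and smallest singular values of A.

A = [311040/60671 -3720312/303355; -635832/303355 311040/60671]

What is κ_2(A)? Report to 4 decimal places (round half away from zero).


form AᵀA = [16703724096/544522225 -1603473408/21780889; -1603473408/21780889 96209280576/544522225] with trace 668124288/3222025 and determinant 26873856/80550625
solving λ² − 668124288/3222025·λ + 26873856/80550625 = 0 gives λ = 5184/25, 5184/3222025
κ = σ_max/σ_min = (72/5)/(72/1795) = 359.0000

359.0000


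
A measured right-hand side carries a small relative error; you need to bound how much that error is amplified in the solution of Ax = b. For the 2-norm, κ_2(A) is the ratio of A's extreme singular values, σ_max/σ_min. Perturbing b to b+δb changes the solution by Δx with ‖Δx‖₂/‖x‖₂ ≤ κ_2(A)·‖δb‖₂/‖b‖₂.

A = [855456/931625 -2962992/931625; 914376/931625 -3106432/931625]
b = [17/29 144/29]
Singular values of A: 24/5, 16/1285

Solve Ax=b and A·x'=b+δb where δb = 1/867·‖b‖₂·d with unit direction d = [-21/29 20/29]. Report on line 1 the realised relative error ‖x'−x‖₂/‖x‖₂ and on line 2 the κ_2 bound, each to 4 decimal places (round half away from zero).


0.0019
0.4446

σ_max = 24/5, σ_min = 16/1285
condition number: (24/5) ÷ (16/1285) = 385.5000
κ_2(A)·‖δb‖/‖b‖ = 0.4446
solve Ax = b  →  x = [231.5333 66.6625]
‖b‖ = 5.0000, ‖x‖ = 240.9389
re-solving with b+δb shifts x by Δx of norm 0.4632
dividing the unrounded norms, ‖Δx‖/‖x‖ = 0.0019
tightness: 0.0019 against a bound of 0.4446 (unrounded ratio ≈ 0.0043)


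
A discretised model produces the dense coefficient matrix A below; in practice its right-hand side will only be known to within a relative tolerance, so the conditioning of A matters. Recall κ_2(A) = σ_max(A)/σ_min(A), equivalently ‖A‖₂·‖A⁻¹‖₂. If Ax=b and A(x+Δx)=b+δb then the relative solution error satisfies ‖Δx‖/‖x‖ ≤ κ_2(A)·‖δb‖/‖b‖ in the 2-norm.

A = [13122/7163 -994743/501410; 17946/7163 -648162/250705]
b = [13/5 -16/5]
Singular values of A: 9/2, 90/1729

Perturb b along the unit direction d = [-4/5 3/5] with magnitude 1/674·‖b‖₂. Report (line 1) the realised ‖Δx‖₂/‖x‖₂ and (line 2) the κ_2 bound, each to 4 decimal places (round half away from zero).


0.0015
0.1283

from the listed singular values, σ₁ = 9/2, σ_n = 90/1729
κ = σ_max/σ_min = (9/2)/(90/1729) = 86.4500
perturbation bound = 86.4500·1/674 = 0.1283
solve Ax = b  →  x = [-55.7992 -52.8352]
‖b‖ = 4.1231, ‖x‖ = 76.8448
δb = ε·‖b‖·d = [-0.0049 0.0037]; solving A·Δx = δb gives ‖Δx‖ = 0.1175
realised ‖Δx‖/‖x‖ = 0.0015
tightness: 0.0015 against a bound of 0.1283 (unrounded ratio ≈ 0.0119)


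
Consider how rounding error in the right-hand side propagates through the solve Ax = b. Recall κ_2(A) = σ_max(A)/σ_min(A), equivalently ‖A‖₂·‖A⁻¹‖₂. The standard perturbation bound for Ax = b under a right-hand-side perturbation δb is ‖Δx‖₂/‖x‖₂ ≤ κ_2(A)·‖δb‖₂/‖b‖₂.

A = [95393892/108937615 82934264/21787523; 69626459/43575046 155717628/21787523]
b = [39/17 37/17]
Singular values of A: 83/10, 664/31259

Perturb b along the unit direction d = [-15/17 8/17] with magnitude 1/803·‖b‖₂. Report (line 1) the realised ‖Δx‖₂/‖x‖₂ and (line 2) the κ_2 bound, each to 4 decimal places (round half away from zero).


0.0039
0.4866

from the listed singular values, σ₁ = 83/10, σ_n = 664/31259
κ_2(A) = (83/10) / (664/31259) = 390.7375
κ_2(A)·‖δb‖/‖b‖ = 0.4866
solve Ax = b  →  x = [46.0079 -9.9813]
‖b‖ = 3.1623, ‖x‖ = 47.0782
Δx = A⁻¹·δb where δb = 1/803·3.1623·d; ‖Δx‖ = 0.1854
realised ‖Δx‖/‖x‖ = 0.0039
tightness: 0.0039 against a bound of 0.4866 (unrounded ratio ≈ 0.0081)


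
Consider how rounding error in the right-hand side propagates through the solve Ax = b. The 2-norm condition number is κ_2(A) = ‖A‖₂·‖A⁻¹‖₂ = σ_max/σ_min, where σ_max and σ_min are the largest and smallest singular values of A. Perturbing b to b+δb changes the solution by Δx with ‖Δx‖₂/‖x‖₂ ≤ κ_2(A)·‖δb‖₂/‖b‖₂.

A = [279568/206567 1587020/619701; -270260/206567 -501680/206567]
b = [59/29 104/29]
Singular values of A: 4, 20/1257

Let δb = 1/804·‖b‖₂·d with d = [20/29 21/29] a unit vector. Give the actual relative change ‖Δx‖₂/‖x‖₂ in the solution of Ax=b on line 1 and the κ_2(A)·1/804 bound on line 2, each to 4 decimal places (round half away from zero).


largest singular value 4, smallest 20/1257
κ_2(A) = 4 / (20/1257) = 251.4000
κ_2(A)·‖δb‖/‖b‖ = 0.3127
solve Ax = b  →  x = [-221.9412 118.0853]
‖b‖ = 4.1231, ‖x‖ = 251.4001
with δb = [0.0035 0.0037], A·Δx = δb → ‖Δx‖ = 0.3223
relative error = 0.0013
tightness: 0.0013 against a bound of 0.3127 (unrounded ratio ≈ 0.0041)

0.0013
0.3127


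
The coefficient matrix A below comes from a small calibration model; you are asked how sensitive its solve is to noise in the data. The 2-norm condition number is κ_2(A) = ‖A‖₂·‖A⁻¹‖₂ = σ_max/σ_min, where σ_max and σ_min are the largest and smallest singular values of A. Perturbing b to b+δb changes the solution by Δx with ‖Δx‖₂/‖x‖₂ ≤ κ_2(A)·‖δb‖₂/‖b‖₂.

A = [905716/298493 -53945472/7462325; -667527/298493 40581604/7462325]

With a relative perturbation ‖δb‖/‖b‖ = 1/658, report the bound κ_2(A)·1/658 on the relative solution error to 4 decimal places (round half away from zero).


M = AᵀA = [1265913768385/89098071049 -15189718698252/445490355245; -15189718698252/445490355245 182279221300624/2227451776225]. tr(M)=1265840624321/13180188025, det(M)=1475789056/13180188025
eigenvalues of AᵀA: λ = (tr ± √(tr²−4·det))/2 = 2401/25, 614656/527207521
σ_max=√(2401/25)=(49/5), σ_min=√(614656/527207521)=(784/22961) → κ = 287.0125
perturbation bound = 287.0125·1/658 = 0.4362

0.4362


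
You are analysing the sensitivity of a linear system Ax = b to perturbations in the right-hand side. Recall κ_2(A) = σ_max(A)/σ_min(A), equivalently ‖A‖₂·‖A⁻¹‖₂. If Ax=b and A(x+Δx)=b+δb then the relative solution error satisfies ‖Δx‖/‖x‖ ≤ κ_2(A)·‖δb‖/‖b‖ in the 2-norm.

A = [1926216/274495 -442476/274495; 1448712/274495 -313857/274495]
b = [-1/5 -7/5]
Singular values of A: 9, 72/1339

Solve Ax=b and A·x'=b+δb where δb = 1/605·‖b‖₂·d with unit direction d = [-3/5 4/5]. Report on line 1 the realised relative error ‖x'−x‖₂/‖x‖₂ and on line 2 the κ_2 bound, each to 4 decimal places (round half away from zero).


from the listed singular values, σ₁ = 9, σ_n = 72/1339
condition number: 9 ÷ (72/1339) = 167.3750
bound on ‖Δx‖/‖x‖: κ·ε = 167.3750·1/605 = 0.2767
solve Ax = b  →  x = [-4.1907 -18.1192]
‖b‖₂ = 1.4142 and ‖x‖₂ = 18.5976
re-solving with b+δb shifts x by Δx of norm 0.0435
realised ‖Δx‖/‖x‖ = 0.0023
tightness: 0.0023 against a bound of 0.2767 (unrounded ratio ≈ 0.0084)

0.0023
0.2767


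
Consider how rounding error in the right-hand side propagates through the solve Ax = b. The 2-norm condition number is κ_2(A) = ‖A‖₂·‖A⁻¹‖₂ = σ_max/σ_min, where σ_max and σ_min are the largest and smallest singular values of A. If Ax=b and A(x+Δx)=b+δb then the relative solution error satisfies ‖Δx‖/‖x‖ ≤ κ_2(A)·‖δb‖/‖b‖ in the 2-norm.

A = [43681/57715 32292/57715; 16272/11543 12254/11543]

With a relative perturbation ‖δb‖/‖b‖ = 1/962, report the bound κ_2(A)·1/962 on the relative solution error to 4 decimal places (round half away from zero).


form AᵀA = [29506849/11526025 22129668/11526025; 22129668/11526025 16597876/11526025] with trace 1844189/461041 and determinant 100/461041
λ_max, λ_min = (1844189/461041 ± √3400848651321/212558803681)/2 = 4, 25/461041
so κ_2 = √(4 / (25/461041)) = 271.6000
κ_2(A)·‖δb‖/‖b‖ = 0.2823

0.2823


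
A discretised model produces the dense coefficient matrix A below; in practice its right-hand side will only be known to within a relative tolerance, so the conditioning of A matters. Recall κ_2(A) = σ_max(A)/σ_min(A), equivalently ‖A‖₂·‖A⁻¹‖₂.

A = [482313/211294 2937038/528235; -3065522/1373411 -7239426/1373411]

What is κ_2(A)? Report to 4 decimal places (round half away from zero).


AᵀA = [91442884417/8971499524 274272769683/11214374405; 274272769683/11214374405 3291389660296/56071872025]; tr = 91429767761/1327144900, det = 47458321/331786225
λ_max, λ_min = (91429767761/1327144900 ± √8358394687731551546721/1761313585596010000)/2 = 6889/100, 27556/13271449
κ = σ_max/σ_min = (83/10)/(166/3643) = 182.1500

182.1500


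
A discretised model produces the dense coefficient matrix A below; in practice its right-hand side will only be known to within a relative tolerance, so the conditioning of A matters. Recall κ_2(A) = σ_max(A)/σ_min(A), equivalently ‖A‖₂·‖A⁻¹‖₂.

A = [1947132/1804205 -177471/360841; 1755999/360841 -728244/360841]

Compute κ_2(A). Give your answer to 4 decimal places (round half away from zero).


135.4000

AᵀA = [48114000729/1936440025 -4009243392/387288005; -4009243392/387288005 334226817/77457601]; tr = 334140066/11458225, det = 531441/11458225
eigenvalues of AᵀA: λ = (tr ± √(tr²−4·det))/2 = 729/25, 729/458329
κ_2(A) = √(λ_max/λ_min) = √((729/25) / (729/458329)) = 135.4000


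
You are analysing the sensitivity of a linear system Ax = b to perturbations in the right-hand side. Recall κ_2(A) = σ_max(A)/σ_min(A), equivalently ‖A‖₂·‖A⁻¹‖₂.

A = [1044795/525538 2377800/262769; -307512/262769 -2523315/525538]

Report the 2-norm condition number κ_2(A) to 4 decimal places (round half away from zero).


AᵀA = [5085990009/955675396 5640593760/238918849; 5640593760/238918849 100286678025/955675396]; tr = 31342257/284258, det = 2480625/2274064
char-poly roots: 441/4 and 5625/568516
κ_2(A) = √(λ_max/λ_min) = √((441/4) / (5625/568516)) = 105.5600

105.5600


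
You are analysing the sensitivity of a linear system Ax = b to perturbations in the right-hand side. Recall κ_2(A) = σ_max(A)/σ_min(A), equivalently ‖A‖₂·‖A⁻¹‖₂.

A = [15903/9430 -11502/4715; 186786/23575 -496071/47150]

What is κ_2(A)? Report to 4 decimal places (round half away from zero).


115.0000

AᵀA = [86780889/1322500 -28920888/330625; -28920888/330625 154262961/1322500]; tr = 4820877/26450, det = 531441/211600
solving λ² − 4820877/26450·λ + 531441/211600 = 0 gives λ = 729/4, 729/52900
σ_max=√(729/4)=(27/2), σ_min=√(729/52900)=(27/230) → κ = 115.0000


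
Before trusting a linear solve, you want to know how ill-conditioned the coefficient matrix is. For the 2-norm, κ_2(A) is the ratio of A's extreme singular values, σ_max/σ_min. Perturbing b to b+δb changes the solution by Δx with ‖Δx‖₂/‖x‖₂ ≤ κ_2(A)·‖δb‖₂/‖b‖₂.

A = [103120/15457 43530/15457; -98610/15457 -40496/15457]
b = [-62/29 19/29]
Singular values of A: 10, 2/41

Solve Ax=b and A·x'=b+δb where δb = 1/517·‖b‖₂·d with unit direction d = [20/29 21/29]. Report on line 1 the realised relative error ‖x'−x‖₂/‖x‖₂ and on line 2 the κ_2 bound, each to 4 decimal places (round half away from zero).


largest singular value 10, smallest 2/41
condition number: 10 ÷ (2/41) = 205.0000
bound on ‖Δx‖/‖x‖: κ·ε = 205.0000·1/517 = 0.3965
solve Ax = b  →  x = [7.7000 -19.0000]
‖b‖₂ = 2.2361 and ‖x‖₂ = 20.5010
δb = ε·‖b‖·d = [0.0030 0.0031]; solving A·Δx = δb gives ‖Δx‖ = 0.0887
relative error = 0.0043
realised/bound (from unrounded values) ≈ 0.0109

0.0043
0.3965


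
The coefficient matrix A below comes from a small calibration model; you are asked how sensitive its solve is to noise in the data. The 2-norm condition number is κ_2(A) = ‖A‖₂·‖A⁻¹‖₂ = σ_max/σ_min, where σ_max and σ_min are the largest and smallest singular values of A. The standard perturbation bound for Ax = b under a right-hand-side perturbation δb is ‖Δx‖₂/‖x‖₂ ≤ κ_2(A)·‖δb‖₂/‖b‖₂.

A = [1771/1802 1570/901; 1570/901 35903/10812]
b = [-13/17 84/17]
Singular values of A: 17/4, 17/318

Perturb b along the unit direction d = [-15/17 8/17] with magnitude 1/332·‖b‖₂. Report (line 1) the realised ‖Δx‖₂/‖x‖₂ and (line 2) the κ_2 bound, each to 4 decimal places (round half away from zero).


0.0050
0.2395

largest singular value 17/4, smallest 17/318
condition number: (17/4) ÷ (17/318) = 79.5000
worst-case relative error ≤ 79.5000 × 1/332 = 0.2395
solve Ax = b  →  x = [-49.0727 27.2388]
‖b‖ = 5.0000, ‖x‖ = 56.1255
with δb = [-0.0133 0.0071], A·Δx = δb → ‖Δx‖ = 0.2817
realised ‖Δx‖/‖x‖ = 0.0050
realised/bound (from unrounded values) ≈ 0.0210


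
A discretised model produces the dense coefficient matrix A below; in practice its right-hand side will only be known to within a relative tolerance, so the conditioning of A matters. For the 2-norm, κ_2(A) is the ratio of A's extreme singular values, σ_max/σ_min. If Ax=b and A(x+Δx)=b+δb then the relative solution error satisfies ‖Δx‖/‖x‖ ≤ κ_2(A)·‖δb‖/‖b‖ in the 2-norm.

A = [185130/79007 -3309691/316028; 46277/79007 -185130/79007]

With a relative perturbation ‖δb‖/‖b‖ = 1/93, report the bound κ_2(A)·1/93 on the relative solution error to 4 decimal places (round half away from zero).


AᵀA = [21662509/3713329 -192442635/7426658; -192442635/7426658 6842608201/59413264]; tr = 4276745/35344, det = 14641/35344
eigenvalues of AᵀA: λ = (tr ± √(tr²−4·det))/2 = 121, 121/35344
so κ_2 = √(121 / (121/35344)) = 188.0000
perturbation bound = 188.0000·1/93 = 2.0215

2.0215


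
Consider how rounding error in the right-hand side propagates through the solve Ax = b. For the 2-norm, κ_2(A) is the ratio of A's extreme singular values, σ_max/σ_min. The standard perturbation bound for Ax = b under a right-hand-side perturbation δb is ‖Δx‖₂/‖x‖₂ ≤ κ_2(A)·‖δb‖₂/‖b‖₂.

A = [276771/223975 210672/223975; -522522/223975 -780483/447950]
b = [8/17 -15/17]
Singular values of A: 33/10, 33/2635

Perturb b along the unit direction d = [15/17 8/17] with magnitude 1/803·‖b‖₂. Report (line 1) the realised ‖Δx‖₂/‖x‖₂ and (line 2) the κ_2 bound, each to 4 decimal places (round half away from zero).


0.3281
0.3281

σ_max = 33/10, σ_min = 33/2635
κ = σ_max/σ_min = (33/10)/(33/2635) = 263.5000
κ_2(A)·‖δb‖/‖b‖ = 0.3281
solve Ax = b  →  x = [0.2424 0.1818]
2-norm of b is 1.0000; of x, 0.3030
re-solving with b+δb shifts x by Δx of norm 0.0994
relative error = 0.3281
tightness: 0.3281 against a bound of 0.3281; the bound is attained (ratio 1)


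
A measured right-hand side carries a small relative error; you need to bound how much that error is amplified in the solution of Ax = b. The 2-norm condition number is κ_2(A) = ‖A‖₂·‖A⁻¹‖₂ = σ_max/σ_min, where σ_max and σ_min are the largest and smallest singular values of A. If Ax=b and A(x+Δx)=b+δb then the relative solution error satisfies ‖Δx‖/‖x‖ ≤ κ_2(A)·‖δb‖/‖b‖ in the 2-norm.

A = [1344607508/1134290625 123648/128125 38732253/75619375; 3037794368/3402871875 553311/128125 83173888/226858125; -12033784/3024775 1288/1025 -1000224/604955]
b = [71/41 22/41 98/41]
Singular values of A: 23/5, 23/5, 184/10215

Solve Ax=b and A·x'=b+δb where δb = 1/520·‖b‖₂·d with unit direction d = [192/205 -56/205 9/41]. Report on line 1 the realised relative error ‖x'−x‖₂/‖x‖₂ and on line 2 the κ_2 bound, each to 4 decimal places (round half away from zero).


0.0029
0.4911

largest singular value 23/5, smallest 184/10215
κ = σ_max/σ_min = (23/5)/(184/10215) = 255.3750
worst-case relative error ≤ 255.3750 × 1/520 = 0.4911
solve Ax = b  →  x = [-43.0339 0.3304 102.3545]
‖b‖ = 3.0000, ‖x‖ = 111.0337
δb = ε·‖b‖·d = [0.0054 -0.0016 0.0013]; solving A·Δx = δb gives ‖Δx‖ = 0.3203
dividing the unrounded norms, ‖Δx‖/‖x‖ = 0.0029
tightness: 0.0029 against a bound of 0.4911 (unrounded ratio ≈ 0.0059)


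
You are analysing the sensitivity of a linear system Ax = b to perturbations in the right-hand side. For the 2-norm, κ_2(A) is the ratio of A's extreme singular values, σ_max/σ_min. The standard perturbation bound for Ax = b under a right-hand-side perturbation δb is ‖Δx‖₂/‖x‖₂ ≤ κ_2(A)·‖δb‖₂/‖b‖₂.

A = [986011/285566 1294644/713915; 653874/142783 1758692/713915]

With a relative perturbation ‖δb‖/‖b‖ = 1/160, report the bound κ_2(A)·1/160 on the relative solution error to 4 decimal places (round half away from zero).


1.3123

AᵀA = [2682422523625/81547940356 357645917070/20386985089; 357645917070/20386985089 190764025504/20386985089]; tr = 11922071369/282172804, det = 2856100/70543201
char-poly roots: 169/4 and 67600/70543201
σ_max=√(169/4)=(13/2), σ_min=√(67600/70543201)=(260/8399) → κ = 209.9750
bound on ‖Δx‖/‖x‖: κ·ε = 209.9750·1/160 = 1.3123


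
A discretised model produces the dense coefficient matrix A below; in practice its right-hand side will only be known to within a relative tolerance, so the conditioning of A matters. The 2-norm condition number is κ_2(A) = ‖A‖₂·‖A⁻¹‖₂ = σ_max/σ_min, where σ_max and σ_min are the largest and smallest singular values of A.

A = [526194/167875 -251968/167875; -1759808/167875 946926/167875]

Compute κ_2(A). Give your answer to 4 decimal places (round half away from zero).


M = AᵀA = [5398086916/45091225 -115135488/1803649; -115135488/1803649 1536250756/45091225]. tr(M)=23994248/156025, det(M)=14776336/3900625
solving λ² − 23994248/156025·λ + 14776336/3900625 = 0 gives λ = 3844/25, 3844/156025
κ = σ_max/σ_min = (62/5)/(62/395) = 79.0000

79.0000


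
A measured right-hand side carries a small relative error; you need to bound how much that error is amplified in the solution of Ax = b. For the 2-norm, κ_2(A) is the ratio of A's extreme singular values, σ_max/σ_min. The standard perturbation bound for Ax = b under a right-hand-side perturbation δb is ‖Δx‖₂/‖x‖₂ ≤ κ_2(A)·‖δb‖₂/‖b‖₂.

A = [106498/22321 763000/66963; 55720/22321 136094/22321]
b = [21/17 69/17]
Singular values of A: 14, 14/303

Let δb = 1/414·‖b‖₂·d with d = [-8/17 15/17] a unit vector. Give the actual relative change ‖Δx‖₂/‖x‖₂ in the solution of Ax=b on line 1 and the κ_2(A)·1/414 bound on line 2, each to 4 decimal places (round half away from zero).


0.0034
0.7319

from the listed singular values, σ₁ = 14, σ_n = 14/303
condition number: 14 ÷ (14/303) = 303.0000
perturbation bound = 303.0000·1/414 = 0.7319
solve Ax = b  →  x = [-59.8516 25.1703]
2-norm of b is 4.2426; of x, 64.9289
with δb = [-0.0048 0.0090], A·Δx = δb → ‖Δx‖ = 0.2218
relative error = 0.0034
tightness: 0.0034 against a bound of 0.7319 (unrounded ratio ≈ 0.0047)


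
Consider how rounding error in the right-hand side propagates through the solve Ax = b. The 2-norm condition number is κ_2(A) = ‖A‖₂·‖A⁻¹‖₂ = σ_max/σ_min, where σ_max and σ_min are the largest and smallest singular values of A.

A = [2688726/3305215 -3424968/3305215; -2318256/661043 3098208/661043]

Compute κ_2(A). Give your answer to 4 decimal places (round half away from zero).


AᵀA = [84227852196/6498778225 -112296122928/6498778225; -112296122928/6498778225 149733923904/6498778225]; tr = 9358471044/259951129, det = 8294400/259951129
char-poly roots: 36 and 230400/259951129
so κ_2 = √(36 / (230400/259951129)) = 201.5375

201.5375
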